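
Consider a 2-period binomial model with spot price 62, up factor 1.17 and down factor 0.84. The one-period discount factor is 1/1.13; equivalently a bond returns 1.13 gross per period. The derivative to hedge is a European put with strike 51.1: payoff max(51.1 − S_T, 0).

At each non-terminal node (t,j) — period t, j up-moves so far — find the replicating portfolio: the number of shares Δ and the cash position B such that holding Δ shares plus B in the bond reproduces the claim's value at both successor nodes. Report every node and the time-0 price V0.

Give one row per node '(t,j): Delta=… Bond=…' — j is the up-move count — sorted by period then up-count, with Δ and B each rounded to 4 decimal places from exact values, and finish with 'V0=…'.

(0,0): Delta=-0.0385 Bond=2.4747
(1,0): Delta=-0.4278 Bond=23.0699
(1,1): Delta=0.0000 Bond=0.0000
V0=0.0846

Under the risk-neutral measure, an up-move has probability p* = (R−d)/(u−d) = 0.8788 and values discount at R = 1.13.
Payoff layer (t=2): V(2,0)=7.3528, V(2,1)=0.0000, V(2,2)=0.0000
  t=1,j=0: stock 52.0800 → up 60.9336 (V=0.0000), down 43.7472 (V=7.3528). Price 0.7887; hedge Δ=-0.4278, bond B=23.0699.
  t=1,j=1: stock 72.5400 → up 84.8718 (V=0.0000), down 60.9336 (V=0.0000). Price 0.0000; hedge Δ=0.0000, bond B=0.0000.
  t=0,j=0: stock 62.0000 → up 72.5400 (V=0.0000), down 52.0800 (V=0.7887). Price 0.0846; hedge Δ=-0.0385, bond B=2.4747.
Check: Δ(0,0)·S0 + B(0,0) = 0.0846 = V0.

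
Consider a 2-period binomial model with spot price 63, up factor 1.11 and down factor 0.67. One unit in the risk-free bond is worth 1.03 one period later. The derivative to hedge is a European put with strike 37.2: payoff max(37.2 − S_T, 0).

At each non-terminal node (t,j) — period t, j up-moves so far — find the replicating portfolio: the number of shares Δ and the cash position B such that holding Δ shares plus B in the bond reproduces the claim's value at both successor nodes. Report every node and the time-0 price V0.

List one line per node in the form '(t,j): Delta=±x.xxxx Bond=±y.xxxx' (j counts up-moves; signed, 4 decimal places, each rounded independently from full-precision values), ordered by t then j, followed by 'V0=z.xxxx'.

(0,0): Delta=-0.0568 Bond=3.8562
(1,0): Delta=-0.4802 Bond=21.8456
(1,1): Delta=0.0000 Bond=0.0000
V0=0.2779

Under the risk-neutral measure, an up-move has probability p* = (R−d)/(u−d) = 0.8182 and values discount at R = 1.03.
Payoff layer (t=2): V(2,0)=8.9193, V(2,1)=0.0000, V(2,2)=0.0000
Node (1,0) S=42.2100: V=(p*·0.0000+(1−p*)·8.9193)/1.03=1.5745; Δ=(0.0000−8.9193)/(46.8531−28.2807)=-0.4802; B=V−Δ·S=21.8456
Node (1,1) S=69.9300: V=(p*·0.0000+(1−p*)·0.0000)/1.03=0.0000; Δ=(0.0000−0.0000)/(77.6223−46.8531)=0.0000; B=V−Δ·S=0.0000
Node (0,0) S=63.0000: V=(p*·0.0000+(1−p*)·1.5745)/1.03=0.2779; Δ=(0.0000−1.5745)/(69.9300−42.2100)=-0.0568; B=V−Δ·S=3.8562
Check: Δ(0,0)·S0 + B(0,0) = 0.2779 = V0.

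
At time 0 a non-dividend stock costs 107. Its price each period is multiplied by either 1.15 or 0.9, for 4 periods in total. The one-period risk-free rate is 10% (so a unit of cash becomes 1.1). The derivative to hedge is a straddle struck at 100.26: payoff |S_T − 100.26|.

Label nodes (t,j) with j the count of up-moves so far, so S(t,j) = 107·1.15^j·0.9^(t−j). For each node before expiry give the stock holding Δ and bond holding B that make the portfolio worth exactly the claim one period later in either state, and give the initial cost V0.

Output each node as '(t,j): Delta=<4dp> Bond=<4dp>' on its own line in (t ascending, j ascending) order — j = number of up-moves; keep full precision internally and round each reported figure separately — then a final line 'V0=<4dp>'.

The replicating-portfolio and risk-neutral prices coincide; use p* = (1.1−0.9)/(1.15−0.9) = 0.8000 for the latter.
Payoff layer (t=4): V(4,0)=30.0573, V(4,1)=10.5566, V(4,2)=14.3611, V(4,3)=46.2003, V(4,4)=86.8837
  t=3,j=0: stock 78.0030 → up 89.7035 (V=10.5566), down 70.2027 (V=30.0573). Price 13.1425; hedge Δ=-1.0000, bond B=91.1455.
  t=3,j=1: stock 99.6705 → up 114.6211 (V=14.3611), down 89.7035 (V=10.5566). Price 12.3638; hedge Δ=0.1527, bond B=-2.8543.
  t=3,j=2: stock 127.3567 → up 146.4603 (V=46.2003), down 114.6211 (V=14.3611). Price 36.2113; hedge Δ=1.0000, bond B=-91.1455.
  t=3,j=3: stock 162.7336 → up 187.1437 (V=86.8837), down 146.4603 (V=46.2003). Price 71.5882; hedge Δ=1.0000, bond B=-91.1455.
  t=2,j=0: stock 86.6700 → up 99.6705 (V=12.3638), down 78.0030 (V=13.1425). Price 11.3814; hedge Δ=-0.0359, bond B=14.4960.
  t=2,j=1: stock 110.7450 → up 127.3567 (V=36.2113), down 99.6705 (V=12.3638). Price 28.5834; hedge Δ=0.8613, bond B=-66.8066.
  t=2,j=2: stock 141.5075 → up 162.7336 (V=71.5882), down 127.3567 (V=36.2113). Price 58.6480; hedge Δ=1.0000, bond B=-82.8595.
  t=1,j=0: stock 96.3000 → up 110.7450 (V=28.5834), down 86.6700 (V=11.3814). Price 22.8573; hedge Δ=0.7145, bond B=-45.9510.
  t=1,j=1: stock 123.0500 → up 141.5075 (V=58.6480), down 110.7450 (V=28.5834). Price 47.8501; hedge Δ=0.9773, bond B=-72.4081.
  t=0,j=0: stock 107.0000 → up 123.0500 (V=47.8501), down 96.3000 (V=22.8573). Price 38.9559; hedge Δ=0.9343, bond B=-61.0152.
Each (Δ,B) replicates both successor values, so the strategy is self-financing and V0 is arbitrage-free.

(0,0): Delta=0.9343 Bond=-61.0152
(1,0): Delta=0.7145 Bond=-45.9510
(1,1): Delta=0.9773 Bond=-72.4081
(2,0): Delta=-0.0359 Bond=14.4960
(2,1): Delta=0.8613 Bond=-66.8066
(2,2): Delta=1.0000 Bond=-82.8595
(3,0): Delta=-1.0000 Bond=91.1455
(3,1): Delta=0.1527 Bond=-2.8543
(3,2): Delta=1.0000 Bond=-91.1455
(3,3): Delta=1.0000 Bond=-91.1455
V0=38.9559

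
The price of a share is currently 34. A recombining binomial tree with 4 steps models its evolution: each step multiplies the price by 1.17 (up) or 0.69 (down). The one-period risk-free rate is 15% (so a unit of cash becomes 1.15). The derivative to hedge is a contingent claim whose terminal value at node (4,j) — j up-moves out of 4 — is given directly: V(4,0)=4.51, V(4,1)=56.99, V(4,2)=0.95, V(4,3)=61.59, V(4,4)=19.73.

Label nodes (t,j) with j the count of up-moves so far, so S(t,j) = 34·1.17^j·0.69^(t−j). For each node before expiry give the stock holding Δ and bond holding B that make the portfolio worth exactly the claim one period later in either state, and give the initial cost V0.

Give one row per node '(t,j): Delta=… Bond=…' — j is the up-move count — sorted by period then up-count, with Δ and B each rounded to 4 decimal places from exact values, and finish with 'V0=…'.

Risk-neutral probability p* = (R−d)/(u−d) = (1.15−0.69)/(1.17−0.69) = 0.9583.
Terminal values V(4,·): V(4,0)=4.5100, V(4,1)=56.9900, V(4,2)=0.9500, V(4,3)=61.5900, V(4,4)=19.7300
(3,0): S=11.1693. Δ = (V_up−V_dn)/(S_up−S_dn) = (56.9900−4.5100)/(13.0681−7.7068) = 9.7887. V = [p*·56.9900 + (1−p*)·4.5100]/1.15 = 47.6551. B = V − Δ·S = -61.6783.
(3,1): S=18.9393. Δ = (V_up−V_dn)/(S_up−S_dn) = (0.9500−56.9900)/(22.1589−13.0681) = -6.1644. V = [p*·0.9500 + (1−p*)·56.9900]/1.15 = 2.8565. B = V − Δ·S = 119.6065.
(3,2): S=32.1144. Δ = (V_up−V_dn)/(S_up−S_dn) = (61.5900−0.9500)/(37.5738−22.1589) = 3.9339. V = [p*·61.5900 + (1−p*)·0.9500]/1.15 = 51.3594. B = V − Δ·S = -74.9739.
(3,3): S=54.4548. Δ = (V_up−V_dn)/(S_up−S_dn) = (19.7300−61.5900)/(63.7122−37.5738) = -1.6015. V = [p*·19.7300 + (1−p*)·61.5900]/1.15 = 18.6732. B = V − Δ·S = 105.8815.
(2,0): S=16.1874. Δ = (V_up−V_dn)/(S_up−S_dn) = (2.8565−47.6551)/(18.9393−11.1693) = -5.7656. V = [p*·2.8565 + (1−p*)·47.6551]/1.15 = 4.1071. B = V − Δ·S = 97.4374.
(2,1): S=27.4482. Δ = (V_up−V_dn)/(S_up−S_dn) = (51.3594−2.8565)/(32.1144−18.9393) = 3.6814. V = [p*·51.3594 + (1−p*)·2.8565]/1.15 = 42.9030. B = V − Δ·S = -58.1447.
(2,2): S=46.5426. Δ = (V_up−V_dn)/(S_up−S_dn) = (18.6732−51.3594)/(54.4548−32.1144) = -1.4631. V = [p*·18.6732 + (1−p*)·51.3594]/1.15 = 17.4218. B = V − Δ·S = 85.5182.
(1,0): S=23.4600. Δ = (V_up−V_dn)/(S_up−S_dn) = (42.9030−4.1071)/(27.4482−16.1874) = 3.4452. V = [p*·42.9030 + (1−p*)·4.1071]/1.15 = 35.9013. B = V − Δ·S = -44.9236.
(1,1): S=39.7800. Δ = (V_up−V_dn)/(S_up−S_dn) = (17.4218−42.9030)/(46.5426−27.4482) = -1.3345. V = [p*·17.4218 + (1−p*)·42.9030]/1.15 = 16.0727. B = V − Δ·S = 69.1584.
(0,0): S=34.0000. Δ = (V_up−V_dn)/(S_up−S_dn) = (16.0727−35.9013)/(39.7800−23.4600) = -1.2150. V = [p*·16.0727 + (1−p*)·35.9013]/1.15 = 14.6947. B = V − Δ·S = 56.0044.
Each (Δ,B) replicates both successor values, so the strategy is self-financing and V0 is arbitrage-free.

(0,0): Delta=-1.2150 Bond=56.0044
(1,0): Delta=3.4452 Bond=-44.9236
(1,1): Delta=-1.3345 Bond=69.1584
(2,0): Delta=-5.7656 Bond=97.4374
(2,1): Delta=3.6814 Bond=-58.1447
(2,2): Delta=-1.4631 Bond=85.5182
(3,0): Delta=9.7887 Bond=-61.6783
(3,1): Delta=-6.1644 Bond=119.6065
(3,2): Delta=3.9339 Bond=-74.9739
(3,3): Delta=-1.6015 Bond=105.8815
V0=14.6947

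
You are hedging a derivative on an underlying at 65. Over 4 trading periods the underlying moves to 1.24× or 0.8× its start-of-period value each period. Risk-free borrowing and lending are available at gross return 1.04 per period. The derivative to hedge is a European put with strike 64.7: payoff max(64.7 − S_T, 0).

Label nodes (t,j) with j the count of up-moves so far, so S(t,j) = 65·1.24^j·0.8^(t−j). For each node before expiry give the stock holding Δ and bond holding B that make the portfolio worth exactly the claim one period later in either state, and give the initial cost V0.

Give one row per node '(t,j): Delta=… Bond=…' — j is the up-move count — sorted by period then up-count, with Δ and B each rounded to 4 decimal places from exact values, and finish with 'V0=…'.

(0,0): Delta=-0.2906 Bond=24.6116
(1,0): Delta=-0.5859 Bond=40.9537
(1,1): Delta=-0.1318 Bond=12.7980
(2,0): Delta=-1.0000 Bond=59.8188
(2,1): Delta=-0.3633 Bond=28.2361
(2,2): Delta=-0.0073 Bond=0.8715
(3,0): Delta=-1.0000 Bond=62.2115
(3,1): Delta=-1.0000 Bond=62.2115
(3,2): Delta=-0.0209 Bond=1.9940
(3,3): Delta=0.0000 Bond=0.0000
V0=5.7257

Since d<R<u, set p* = (R−d)/(u−d) = 0.5455; price each node as the discounted p*-expectation of its children.
Terminal payoffs: V(4,0)=38.0760, V(4,1)=23.4328, V(4,2)=0.7358, V(4,3)=0.0000, V(4,4)=0.0000
  t=3,j=0: stock 33.2800 → up 41.2672 (V=23.4328), down 26.6240 (V=38.0760). Price 28.9315; hedge Δ=-1.0000, bond B=62.2115.
  t=3,j=1: stock 51.5840 → up 63.9642 (V=0.7358), down 41.2672 (V=23.4328). Price 10.6275; hedge Δ=-1.0000, bond B=62.2115.
  t=3,j=2: stock 79.9552 → up 99.1444 (V=0.0000), down 63.9642 (V=0.7358). Price 0.3216; hedge Δ=-0.0209, bond B=1.9940.
  t=3,j=3: stock 123.9306 → up 153.6739 (V=0.0000), down 99.1444 (V=0.0000). Price 0.0000; hedge Δ=0.0000, bond B=0.0000.
  t=2,j=0: stock 41.6000 → up 51.5840 (V=10.6275), down 33.2800 (V=28.9315). Price 18.2188; hedge Δ=-1.0000, bond B=59.8188.
  t=2,j=1: stock 64.4800 → up 79.9552 (V=0.3216), down 51.5840 (V=10.6275). Price 4.8136; hedge Δ=-0.3633, bond B=28.2361.
  t=2,j=2: stock 99.9440 → up 123.9306 (V=0.0000), down 79.9552 (V=0.3216). Price 0.1406; hedge Δ=-0.0073, bond B=0.8715.
  t=1,j=0: stock 52.0000 → up 64.4800 (V=4.8136), down 41.6000 (V=18.2188). Price 10.4874; hedge Δ=-0.5859, bond B=40.9537.
  t=1,j=1: stock 80.6000 → up 99.9440 (V=0.1406), down 64.4800 (V=4.8136). Price 2.1776; hedge Δ=-0.1318, bond B=12.7980.
  t=0,j=0: stock 65.0000 → up 80.6000 (V=2.1776), down 52.0000 (V=10.4874). Price 5.7257; hedge Δ=-0.2906, bond B=24.6116.
The time-0 hedge costs 5.7257, which is the no-arbitrage price.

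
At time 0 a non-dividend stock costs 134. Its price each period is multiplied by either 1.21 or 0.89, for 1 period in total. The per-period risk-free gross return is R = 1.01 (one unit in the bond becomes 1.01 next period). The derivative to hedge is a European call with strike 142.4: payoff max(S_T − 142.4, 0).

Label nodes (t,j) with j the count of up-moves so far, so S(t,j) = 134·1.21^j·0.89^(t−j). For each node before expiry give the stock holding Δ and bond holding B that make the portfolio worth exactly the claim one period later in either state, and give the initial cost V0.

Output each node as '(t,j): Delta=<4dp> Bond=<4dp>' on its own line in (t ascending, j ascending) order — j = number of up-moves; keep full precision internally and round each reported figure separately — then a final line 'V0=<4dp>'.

Risk-neutral probability p* = (R−d)/(u−d) = (1.01−0.89)/(1.21−0.89) = 0.3750.
Terminal payoffs: V(1,0)=0.0000, V(1,1)=19.7400
  t=0,j=0: stock 134.0000 → up 162.1400 (V=19.7400), down 119.2600 (V=0.0000). Price 7.3292; hedge Δ=0.4604, bond B=-54.3583.
Self-financing check: at every node Δ·S+B equals the discounted successor values.

(0,0): Delta=0.4604 Bond=-54.3583
V0=7.3292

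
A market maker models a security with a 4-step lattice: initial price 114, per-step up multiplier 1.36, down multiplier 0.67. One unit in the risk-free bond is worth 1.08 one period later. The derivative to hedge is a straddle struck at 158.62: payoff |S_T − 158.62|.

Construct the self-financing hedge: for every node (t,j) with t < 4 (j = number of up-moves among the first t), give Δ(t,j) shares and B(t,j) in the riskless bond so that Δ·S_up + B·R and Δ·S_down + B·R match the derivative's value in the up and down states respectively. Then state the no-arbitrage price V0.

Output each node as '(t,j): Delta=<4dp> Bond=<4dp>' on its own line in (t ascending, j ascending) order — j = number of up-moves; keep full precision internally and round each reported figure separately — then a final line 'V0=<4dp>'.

Under the risk-neutral measure, an up-move has probability p* = (R−d)/(u−d) = 0.5942 and values discount at R = 1.08.
Payoff layer (t=4): V(4,0)=135.6477, V(4,1)=111.9897, V(4,2)=63.9675, V(4,3)=33.5105, V(4,4)=231.3763
Node (3,0) S=34.2870: V=(p*·111.9897+(1−p*)·135.6477)/1.08=112.5834; Δ=(111.9897−135.6477)/(46.6303−22.9723)=-1.0000; B=V−Δ·S=146.8704
Node (3,1) S=69.5975: V=(p*·63.9675+(1−p*)·111.9897)/1.08=77.2729; Δ=(63.9675−111.9897)/(94.6525−46.6303)=-1.0000; B=V−Δ·S=146.8704
Node (3,2) S=141.2724: V=(p*·33.5105+(1−p*)·63.9675)/1.08=42.4721; Δ=(33.5105−63.9675)/(192.1305−94.6525)=-0.3124; B=V−Δ·S=86.6126
Node (3,3) S=286.7620: V=(p*·231.3763+(1−p*)·33.5105)/1.08=139.8916; Δ=(231.3763−33.5105)/(389.9963−192.1305)=1.0000; B=V−Δ·S=-146.8704
Node (2,0) S=51.1746: V=(p*·77.2729+(1−p*)·112.5834)/1.08=84.8165; Δ=(77.2729−112.5834)/(69.5975−34.2870)=-1.0000; B=V−Δ·S=135.9911
Node (2,1) S=103.8768: V=(p*·42.4721+(1−p*)·77.2729)/1.08=52.4020; Δ=(42.4721−77.2729)/(141.2724−69.5975)=-0.4855; B=V−Δ·S=102.8380
Node (2,2) S=210.8544: V=(p*·139.8916+(1−p*)·42.4721)/1.08=92.9251; Δ=(139.8916−42.4721)/(286.7620−141.2724)=0.6696; B=V−Δ·S=-48.2627
Node (1,0) S=76.3800: V=(p*·52.4020+(1−p*)·84.8165)/1.08=60.6997; Δ=(52.4020−84.8165)/(103.8768−51.1746)=-0.6150; B=V−Δ·S=107.6772
Node (1,1) S=155.0400: V=(p*·92.9251+(1−p*)·52.4020)/1.08=70.8157; Δ=(92.9251−52.4020)/(210.8544−103.8768)=0.3788; B=V−Δ·S=12.0866
Node (0,0) S=114.0000: V=(p*·70.8157+(1−p*)·60.6997)/1.08=61.7691; Δ=(70.8157−60.6997)/(155.0400−76.3800)=0.1286; B=V−Δ·S=47.1083
Check: Δ(0,0)·S0 + B(0,0) = 61.7691 = V0.

(0,0): Delta=0.1286 Bond=47.1083
(1,0): Delta=-0.6150 Bond=107.6772
(1,1): Delta=0.3788 Bond=12.0866
(2,0): Delta=-1.0000 Bond=135.9911
(2,1): Delta=-0.4855 Bond=102.8380
(2,2): Delta=0.6696 Bond=-48.2627
(3,0): Delta=-1.0000 Bond=146.8704
(3,1): Delta=-1.0000 Bond=146.8704
(3,2): Delta=-0.3124 Bond=86.6126
(3,3): Delta=1.0000 Bond=-146.8704
V0=61.7691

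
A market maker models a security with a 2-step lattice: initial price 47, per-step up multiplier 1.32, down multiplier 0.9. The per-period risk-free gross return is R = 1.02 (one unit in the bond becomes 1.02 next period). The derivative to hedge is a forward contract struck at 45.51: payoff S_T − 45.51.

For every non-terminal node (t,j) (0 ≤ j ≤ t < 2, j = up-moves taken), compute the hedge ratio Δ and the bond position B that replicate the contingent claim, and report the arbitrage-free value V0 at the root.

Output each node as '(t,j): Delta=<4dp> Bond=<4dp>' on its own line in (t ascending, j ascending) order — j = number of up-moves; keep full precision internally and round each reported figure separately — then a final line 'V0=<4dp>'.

Under the risk-neutral measure, an up-move has probability p* = (R−d)/(u−d) = 0.2857 and values discount at R = 1.02.
Payoff layer (t=2): V(2,0)=-7.4400, V(2,1)=10.3260, V(2,2)=36.3828
(1,0): S=42.3000. Δ = (V_up−V_dn)/(S_up−S_dn) = (10.3260−-7.4400)/(55.8360−38.0700) = 1.0000. V = [p*·10.3260 + (1−p*)·-7.4400]/1.02 = -2.3176. B = V − Δ·S = -44.6176.
(1,1): S=62.0400. Δ = (V_up−V_dn)/(S_up−S_dn) = (36.3828−10.3260)/(81.8928−55.8360) = 1.0000. V = [p*·36.3828 + (1−p*)·10.3260]/1.02 = 17.4224. B = V − Δ·S = -44.6176.
(0,0): S=47.0000. Δ = (V_up−V_dn)/(S_up−S_dn) = (17.4224−-2.3176)/(62.0400−42.3000) = 1.0000. V = [p*·17.4224 + (1−p*)·-2.3176]/1.02 = 3.2572. B = V − Δ·S = -43.7428.
Self-financing check: at every node Δ·S+B equals the discounted successor values.

(0,0): Delta=1.0000 Bond=-43.7428
(1,0): Delta=1.0000 Bond=-44.6176
(1,1): Delta=1.0000 Bond=-44.6176
V0=3.2572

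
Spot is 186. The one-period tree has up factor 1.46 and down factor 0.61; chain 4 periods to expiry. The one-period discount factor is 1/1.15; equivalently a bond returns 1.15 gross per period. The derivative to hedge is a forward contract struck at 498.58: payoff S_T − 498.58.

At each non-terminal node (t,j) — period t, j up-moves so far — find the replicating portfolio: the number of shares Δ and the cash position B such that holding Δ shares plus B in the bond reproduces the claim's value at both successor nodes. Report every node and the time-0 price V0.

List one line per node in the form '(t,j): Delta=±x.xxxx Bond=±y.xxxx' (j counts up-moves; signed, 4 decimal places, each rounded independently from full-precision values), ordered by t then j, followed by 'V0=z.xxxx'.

Under the risk-neutral measure, an up-move has probability p* = (R−d)/(u−d) = 0.6353 and values discount at R = 1.15.
Terminal values V(4,·): V(4,0)=-472.8267, V(4,1)=-436.9410, V(4,2)=-351.0507, V(4,3)=-145.4770, V(4,4)=346.5517
  t=3,j=0: stock 42.2185 → up 61.6390 (V=-436.9410), down 25.7533 (V=-472.8267). Price -391.3294; hedge Δ=1.0000, bond B=-433.5478.
  t=3,j=1: stock 101.0475 → up 147.5293 (V=-351.0507), down 61.6390 (V=-436.9410). Price -332.5004; hedge Δ=1.0000, bond B=-433.5478.
  t=3,j=2: stock 241.8513 → up 353.1030 (V=-145.4770), down 147.5293 (V=-351.0507). Price -191.6965; hedge Δ=1.0000, bond B=-433.5478.
  t=3,j=3: stock 578.8573 → up 845.1317 (V=346.5517), down 353.1030 (V=-145.4770). Price 145.3095; hedge Δ=1.0000, bond B=-433.5478.
  t=2,j=0: stock 69.2106 → up 101.0475 (V=-332.5004), down 42.2185 (V=-391.3294). Price -307.7875; hedge Δ=1.0000, bond B=-376.9981.
  t=2,j=1: stock 165.6516 → up 241.8513 (V=-191.6965), down 101.0475 (V=-332.5004). Price -211.3465; hedge Δ=1.0000, bond B=-376.9981.
  t=2,j=2: stock 396.4776 → up 578.8573 (V=145.3095), down 241.8513 (V=-191.6965). Price 19.4795; hedge Δ=1.0000, bond B=-376.9981.
  t=1,j=0: stock 113.4600 → up 165.6516 (V=-211.3465), down 69.2106 (V=-307.7875). Price -214.3644; hedge Δ=1.0000, bond B=-327.8244.
  t=1,j=1: stock 271.5600 → up 396.4776 (V=19.4795), down 165.6516 (V=-211.3465). Price -56.2644; hedge Δ=1.0000, bond B=-327.8244.
  t=0,j=0: stock 186.0000 → up 271.5600 (V=-56.2644), down 113.4600 (V=-214.3644). Price -99.0647; hedge Δ=1.0000, bond B=-285.0647.
Root portfolio cost Δ·186+B reproduces V0=-99.0647.

(0,0): Delta=1.0000 Bond=-285.0647
(1,0): Delta=1.0000 Bond=-327.8244
(1,1): Delta=1.0000 Bond=-327.8244
(2,0): Delta=1.0000 Bond=-376.9981
(2,1): Delta=1.0000 Bond=-376.9981
(2,2): Delta=1.0000 Bond=-376.9981
(3,0): Delta=1.0000 Bond=-433.5478
(3,1): Delta=1.0000 Bond=-433.5478
(3,2): Delta=1.0000 Bond=-433.5478
(3,3): Delta=1.0000 Bond=-433.5478
V0=-99.0647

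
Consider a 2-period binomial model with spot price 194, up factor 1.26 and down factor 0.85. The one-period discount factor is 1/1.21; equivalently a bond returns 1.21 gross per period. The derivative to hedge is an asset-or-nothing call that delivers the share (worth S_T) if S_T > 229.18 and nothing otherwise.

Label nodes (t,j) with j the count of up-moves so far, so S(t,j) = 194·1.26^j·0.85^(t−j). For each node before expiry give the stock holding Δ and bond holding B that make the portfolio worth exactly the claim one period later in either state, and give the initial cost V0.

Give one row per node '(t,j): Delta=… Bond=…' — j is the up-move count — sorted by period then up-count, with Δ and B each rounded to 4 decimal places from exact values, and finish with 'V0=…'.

Since d<R<u, set p* = (R−d)/(u−d) = 0.8780; price each node as the discounted p*-expectation of its children.
Terminal values V(2,·): V(2,0)=0.0000, V(2,1)=0.0000, V(2,2)=307.9944
Node (1,0) S=164.9000: V=(p*·0.0000+(1−p*)·0.0000)/1.21=0.0000; Δ=(0.0000−0.0000)/(207.7740−140.1650)=0.0000; B=V−Δ·S=0.0000
Node (1,1) S=244.4400: V=(p*·307.9944+(1−p*)·0.0000)/1.21=223.4993; Δ=(307.9944−0.0000)/(307.9944−207.7740)=3.0732; B=V−Δ·S=-527.7066
Node (0,0) S=194.0000: V=(p*·223.4993+(1−p*)·0.0000)/1.21=162.1845; Δ=(223.4993−0.0000)/(244.4400−164.9000)=2.8099; B=V−Δ·S=-382.9356
Self-financing check: at every node Δ·S+B equals the discounted successor values.

(0,0): Delta=2.8099 Bond=-382.9356
(1,0): Delta=0.0000 Bond=0.0000
(1,1): Delta=3.0732 Bond=-527.7066
V0=162.1845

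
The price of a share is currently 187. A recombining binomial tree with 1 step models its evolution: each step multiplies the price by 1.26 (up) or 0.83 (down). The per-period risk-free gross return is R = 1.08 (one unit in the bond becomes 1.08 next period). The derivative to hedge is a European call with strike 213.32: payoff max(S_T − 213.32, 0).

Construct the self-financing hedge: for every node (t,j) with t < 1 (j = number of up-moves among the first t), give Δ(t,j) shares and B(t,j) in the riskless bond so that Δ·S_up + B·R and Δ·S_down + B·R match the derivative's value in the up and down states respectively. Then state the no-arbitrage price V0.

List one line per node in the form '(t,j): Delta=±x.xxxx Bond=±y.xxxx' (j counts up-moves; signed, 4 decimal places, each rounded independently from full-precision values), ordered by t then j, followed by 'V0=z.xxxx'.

The replicating-portfolio and risk-neutral prices coincide; use p* = (1.08−0.83)/(1.26−0.83) = 0.5814 for the latter.
Payoff layer (t=1): V(1,0)=0.0000, V(1,1)=22.3000
  t=0,j=0: stock 187.0000 → up 235.6200 (V=22.3000), down 155.2100 (V=0.0000). Price 12.0047; hedge Δ=0.2773, bond B=-39.8557.
The time-0 hedge costs 12.0047, which is the no-arbitrage price.

(0,0): Delta=0.2773 Bond=-39.8557
V0=12.0047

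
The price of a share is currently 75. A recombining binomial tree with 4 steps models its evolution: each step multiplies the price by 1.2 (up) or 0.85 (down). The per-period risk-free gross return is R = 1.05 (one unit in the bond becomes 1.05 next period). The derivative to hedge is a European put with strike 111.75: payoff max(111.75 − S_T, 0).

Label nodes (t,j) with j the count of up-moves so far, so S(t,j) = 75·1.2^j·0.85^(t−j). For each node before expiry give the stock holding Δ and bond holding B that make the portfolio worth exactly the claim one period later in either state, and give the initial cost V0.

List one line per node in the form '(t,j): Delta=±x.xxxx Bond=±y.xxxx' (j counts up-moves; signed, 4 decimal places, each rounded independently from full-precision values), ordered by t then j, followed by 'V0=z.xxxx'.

(0,0): Delta=-0.7312 Bond=75.6194
(1,0): Delta=-1.0000 Bond=96.5339
(1,1): Delta=-0.5885 Bond=66.5503
(2,0): Delta=-1.0000 Bond=101.3605
(2,1): Delta=-1.0000 Bond=101.3605
(2,2): Delta=-0.3698 Bond=46.2657
(3,0): Delta=-1.0000 Bond=106.4286
(3,1): Delta=-1.0000 Bond=106.4286
(3,2): Delta=-1.0000 Bond=106.4286
(3,3): Delta=-0.0351 Bond=5.1918
V0=20.7764

Under the risk-neutral measure, an up-move has probability p* = (R−d)/(u−d) = 0.5714 and values discount at R = 1.05.
Terminal payoffs: V(4,0)=72.5995, V(4,1)=56.4788, V(4,2)=33.7200, V(4,3)=1.5900, V(4,4)=0.0000
  t=3,j=0: stock 46.0594 → up 55.2712 (V=56.4788), down 39.1505 (V=72.5995). Price 60.3692; hedge Δ=-1.0000, bond B=106.4286.
  t=3,j=1: stock 65.0250 → up 78.0300 (V=33.7200), down 55.2712 (V=56.4788). Price 41.4036; hedge Δ=-1.0000, bond B=106.4286.
  t=3,j=2: stock 91.8000 → up 110.1600 (V=1.5900), down 78.0300 (V=33.7200). Price 14.6286; hedge Δ=-1.0000, bond B=106.4286.
  t=3,j=3: stock 129.6000 → up 155.5200 (V=0.0000), down 110.1600 (V=1.5900). Price 0.6490; hedge Δ=-0.0351, bond B=5.1918.
  t=2,j=0: stock 54.1875 → up 65.0250 (V=41.4036), down 46.0594 (V=60.3692). Price 47.1730; hedge Δ=-1.0000, bond B=101.3605.
  t=2,j=1: stock 76.5000 → up 91.8000 (V=14.6286), down 65.0250 (V=41.4036). Price 24.8605; hedge Δ=-1.0000, bond B=101.3605.
  t=2,j=2: stock 108.0000 → up 129.6000 (V=0.6490), down 91.8000 (V=14.6286). Price 6.3240; hedge Δ=-0.3698, bond B=46.2657.
  t=1,j=0: stock 63.7500 → up 76.5000 (V=24.8605), down 54.1875 (V=47.1730). Price 32.7839; hedge Δ=-1.0000, bond B=96.5339.
  t=1,j=1: stock 90.0000 → up 108.0000 (V=6.3240), down 76.5000 (V=24.8605). Price 13.5888; hedge Δ=-0.5885, bond B=66.5503.
  t=0,j=0: stock 75.0000 → up 90.0000 (V=13.5888), down 63.7500 (V=32.7839). Price 20.7764; hedge Δ=-0.7312, bond B=75.6194.
Self-financing check: at every node Δ·S+B equals the discounted successor values.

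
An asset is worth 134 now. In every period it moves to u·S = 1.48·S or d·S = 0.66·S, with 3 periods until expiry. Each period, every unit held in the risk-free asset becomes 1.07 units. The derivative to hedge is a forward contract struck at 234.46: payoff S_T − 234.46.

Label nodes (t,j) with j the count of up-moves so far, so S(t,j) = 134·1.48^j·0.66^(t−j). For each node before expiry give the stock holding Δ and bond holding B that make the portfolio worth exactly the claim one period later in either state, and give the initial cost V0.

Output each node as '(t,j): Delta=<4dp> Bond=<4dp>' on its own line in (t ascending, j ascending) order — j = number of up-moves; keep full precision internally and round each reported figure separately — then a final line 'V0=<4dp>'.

No-arbitrage ⇒ martingale measure with p* = (R−d)/(u−d) = 0.5000.
At expiry t=3: V(3,0)=-195.9355, V(3,1)=-148.0718, V(3,2)=-40.7410, V(3,3)=199.9401
(2,0): S=58.3704. Δ = (V_up−V_dn)/(S_up−S_dn) = (-148.0718−-195.9355)/(86.3882−38.5245) = 1.0000. V = [p*·-148.0718 + (1−p*)·-195.9355]/1.07 = -160.7511. B = V − Δ·S = -219.1215.
(2,1): S=130.8912. Δ = (V_up−V_dn)/(S_up−S_dn) = (-40.7410−-148.0718)/(193.7190−86.3882) = 1.0000. V = [p*·-40.7410 + (1−p*)·-148.0718]/1.07 = -88.2303. B = V − Δ·S = -219.1215.
(2,2): S=293.5136. Δ = (V_up−V_dn)/(S_up−S_dn) = (199.9401−-40.7410)/(434.4001−193.7190) = 1.0000. V = [p*·199.9401 + (1−p*)·-40.7410]/1.07 = 74.3921. B = V − Δ·S = -219.1215.
(1,0): S=88.4400. Δ = (V_up−V_dn)/(S_up−S_dn) = (-88.2303−-160.7511)/(130.8912−58.3704) = 1.0000. V = [p*·-88.2303 + (1−p*)·-160.7511]/1.07 = -116.3464. B = V − Δ·S = -204.7864.
(1,1): S=198.3200. Δ = (V_up−V_dn)/(S_up−S_dn) = (74.3921−-88.2303)/(293.5136−130.8912) = 1.0000. V = [p*·74.3921 + (1−p*)·-88.2303]/1.07 = -6.4664. B = V − Δ·S = -204.7864.
(0,0): S=134.0000. Δ = (V_up−V_dn)/(S_up−S_dn) = (-6.4664−-116.3464)/(198.3200−88.4400) = 1.0000. V = [p*·-6.4664 + (1−p*)·-116.3464]/1.07 = -57.3892. B = V − Δ·S = -191.3892.
The time-0 hedge costs -57.3892, which is the no-arbitrage price.

(0,0): Delta=1.0000 Bond=-191.3892
(1,0): Delta=1.0000 Bond=-204.7864
(1,1): Delta=1.0000 Bond=-204.7864
(2,0): Delta=1.0000 Bond=-219.1215
(2,1): Delta=1.0000 Bond=-219.1215
(2,2): Delta=1.0000 Bond=-219.1215
V0=-57.3892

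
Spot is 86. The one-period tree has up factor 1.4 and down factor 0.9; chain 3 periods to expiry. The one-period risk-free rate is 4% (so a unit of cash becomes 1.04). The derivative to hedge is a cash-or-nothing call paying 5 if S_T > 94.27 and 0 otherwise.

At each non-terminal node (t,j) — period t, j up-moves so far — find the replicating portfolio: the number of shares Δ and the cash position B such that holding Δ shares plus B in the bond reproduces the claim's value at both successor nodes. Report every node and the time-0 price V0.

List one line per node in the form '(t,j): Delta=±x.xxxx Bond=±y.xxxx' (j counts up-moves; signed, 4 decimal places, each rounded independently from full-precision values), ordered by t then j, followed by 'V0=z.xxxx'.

(0,0): Delta=0.0557 Bond=-2.0070
(1,0): Delta=0.0894 Bond=-4.6967
(1,1): Delta=0.0000 Bond=4.6228
(2,0): Delta=0.1436 Bond=-8.6538
(2,1): Delta=0.0000 Bond=4.8077
(2,2): Delta=0.0000 Bond=4.8077
V0=2.7859

Since d<R<u, set p* = (R−d)/(u−d) = 0.2800; price each node as the discounted p*-expectation of its children.
At expiry t=3: V(3,0)=0.0000, V(3,1)=5.0000, V(3,2)=5.0000, V(3,3)=5.0000
  t=2,j=0: stock 69.6600 → up 97.5240 (V=5.0000), down 62.6940 (V=0.0000). Price 1.3462; hedge Δ=0.1436, bond B=-8.6538.
  t=2,j=1: stock 108.3600 → up 151.7040 (V=5.0000), down 97.5240 (V=5.0000). Price 4.8077; hedge Δ=0.0000, bond B=4.8077.
  t=2,j=2: stock 168.5600 → up 235.9840 (V=5.0000), down 151.7040 (V=5.0000). Price 4.8077; hedge Δ=0.0000, bond B=4.8077.
  t=1,j=0: stock 77.4000 → up 108.3600 (V=4.8077), down 69.6600 (V=1.3462). Price 2.2263; hedge Δ=0.0894, bond B=-4.6967.
  t=1,j=1: stock 120.4000 → up 168.5600 (V=4.8077), down 108.3600 (V=4.8077). Price 4.6228; hedge Δ=0.0000, bond B=4.6228.
  t=0,j=0: stock 86.0000 → up 120.4000 (V=4.6228), down 77.4000 (V=2.2263). Price 2.7859; hedge Δ=0.0557, bond B=-2.0070.
The time-0 hedge costs 2.7859, which is the no-arbitrage price.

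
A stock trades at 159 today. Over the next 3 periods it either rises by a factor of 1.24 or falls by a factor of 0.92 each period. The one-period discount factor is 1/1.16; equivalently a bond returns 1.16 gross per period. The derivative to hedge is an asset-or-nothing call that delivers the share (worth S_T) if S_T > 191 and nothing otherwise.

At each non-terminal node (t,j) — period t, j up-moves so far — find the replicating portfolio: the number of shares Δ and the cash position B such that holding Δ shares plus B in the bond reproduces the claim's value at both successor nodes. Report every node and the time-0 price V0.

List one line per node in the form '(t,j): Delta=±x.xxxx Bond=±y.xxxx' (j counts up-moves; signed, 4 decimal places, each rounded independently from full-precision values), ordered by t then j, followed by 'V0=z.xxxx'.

Risk-neutral probability p* = (R−d)/(u−d) = (1.16−0.92)/(1.24−0.92) = 0.7500.
Payoff layer (t=3): V(3,0)=0.0000, V(3,1)=0.0000, V(3,2)=224.9201, V(3,3)=303.1532
(2,0): S=134.5776. Δ = (V_up−V_dn)/(S_up−S_dn) = (0.0000−0.0000)/(166.8762−123.8114) = 0.0000. V = [p*·0.0000 + (1−p*)·0.0000]/1.16 = 0.0000. B = V − Δ·S = 0.0000.
(2,1): S=181.3872. Δ = (V_up−V_dn)/(S_up−S_dn) = (224.9201−0.0000)/(224.9201−166.8762) = 3.8750. V = [p*·224.9201 + (1−p*)·0.0000]/1.16 = 145.4225. B = V − Δ·S = -557.4529.
(2,2): S=244.4784. Δ = (V_up−V_dn)/(S_up−S_dn) = (303.1532−224.9201)/(303.1532−224.9201) = 1.0000. V = [p*·303.1532 + (1−p*)·224.9201]/1.16 = 244.4784. B = V − Δ·S = 0.0000.
(1,0): S=146.2800. Δ = (V_up−V_dn)/(S_up−S_dn) = (145.4225−0.0000)/(181.3872−134.5776) = 3.1067. V = [p*·145.4225 + (1−p*)·0.0000]/1.16 = 94.0232. B = V − Δ·S = -360.4221.
(1,1): S=197.1600. Δ = (V_up−V_dn)/(S_up−S_dn) = (244.4784−145.4225)/(244.4784−181.3872) = 1.5700. V = [p*·244.4784 + (1−p*)·145.4225]/1.16 = 189.4090. B = V − Δ·S = -120.1407.
(0,0): S=159.0000. Δ = (V_up−V_dn)/(S_up−S_dn) = (189.4090−94.0232)/(197.1600−146.2800) = 1.8747. V = [p*·189.4090 + (1−p*)·94.0232]/1.16 = 142.7263. B = V − Δ·S = -155.3544.
Check: Δ(0,0)·S0 + B(0,0) = 142.7263 = V0.

(0,0): Delta=1.8747 Bond=-155.3544
(1,0): Delta=3.1067 Bond=-360.4221
(1,1): Delta=1.5700 Bond=-120.1407
(2,0): Delta=0.0000 Bond=0.0000
(2,1): Delta=3.8750 Bond=-557.4529
(2,2): Delta=1.0000 Bond=0.0000
V0=142.7263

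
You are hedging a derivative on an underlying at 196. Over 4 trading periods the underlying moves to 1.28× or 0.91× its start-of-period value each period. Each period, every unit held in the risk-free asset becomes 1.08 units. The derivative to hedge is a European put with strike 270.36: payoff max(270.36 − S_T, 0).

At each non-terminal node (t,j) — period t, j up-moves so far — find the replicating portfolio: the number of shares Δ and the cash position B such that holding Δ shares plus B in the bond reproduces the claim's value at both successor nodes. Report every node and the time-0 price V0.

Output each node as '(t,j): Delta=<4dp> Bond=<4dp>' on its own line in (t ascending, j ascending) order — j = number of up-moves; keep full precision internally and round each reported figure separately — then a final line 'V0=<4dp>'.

Under the risk-neutral measure, an up-move has probability p* = (R−d)/(u−d) = 0.4595 and values discount at R = 1.08.
Terminal values V(4,·): V(4,0)=135.9531, V(4,1)=81.3041, V(4,2)=4.4352, V(4,3)=0.0000, V(4,4)=0.0000
(3,0): S=147.6999. Δ = (V_up−V_dn)/(S_up−S_dn) = (81.3041−135.9531)/(189.0559−134.4069) = -1.0000. V = [p*·81.3041 + (1−p*)·135.9531]/1.08 = 102.6334. B = V − Δ·S = 250.3333.
(3,1): S=207.7537. Δ = (V_up−V_dn)/(S_up−S_dn) = (4.4352−81.3041)/(265.9248−189.0559) = -1.0000. V = [p*·4.4352 + (1−p*)·81.3041]/1.08 = 42.5796. B = V − Δ·S = 250.3333.
(3,2): S=292.2250. Δ = (V_up−V_dn)/(S_up−S_dn) = (0.0000−4.4352)/(374.0480−265.9248) = -0.0410. V = [p*·0.0000 + (1−p*)·4.4352]/1.08 = 2.2198. B = V − Δ·S = 14.2069.
(3,3): S=411.0418. Δ = (V_up−V_dn)/(S_up−S_dn) = (0.0000−0.0000)/(526.1335−374.0480) = 0.0000. V = [p*·0.0000 + (1−p*)·0.0000]/1.08 = 0.0000. B = V − Δ·S = 0.0000.
(2,0): S=162.3076. Δ = (V_up−V_dn)/(S_up−S_dn) = (42.5796−102.6334)/(207.7537−147.6999) = -1.0000. V = [p*·42.5796 + (1−p*)·102.6334]/1.08 = 69.4825. B = V − Δ·S = 231.7901.
(2,1): S=228.3008. Δ = (V_up−V_dn)/(S_up−S_dn) = (2.2198−42.5796)/(292.2250−207.7537) = -0.4778. V = [p*·2.2198 + (1−p*)·42.5796]/1.08 = 22.2555. B = V − Δ·S = 131.3360.
(2,2): S=321.1264. Δ = (V_up−V_dn)/(S_up−S_dn) = (0.0000−2.2198)/(411.0418−292.2250) = -0.0187. V = [p*·0.0000 + (1−p*)·2.2198]/1.08 = 1.1110. B = V − Δ·S = 7.1106.
(1,0): S=178.3600. Δ = (V_up−V_dn)/(S_up−S_dn) = (22.2555−69.4825)/(228.3008−162.3076) = -0.7156. V = [p*·22.2555 + (1−p*)·69.4825]/1.08 = 44.2441. B = V − Δ·S = 171.8847.
(1,1): S=250.8800. Δ = (V_up−V_dn)/(S_up−S_dn) = (1.1110−22.2555)/(321.1264−228.3008) = -0.2278. V = [p*·1.1110 + (1−p*)·22.2555]/1.08 = 11.6115. B = V − Δ·S = 68.7587.
(0,0): S=196.0000. Δ = (V_up−V_dn)/(S_up−S_dn) = (11.6115−44.2441)/(250.8800−178.3600) = -0.4500. V = [p*·11.6115 + (1−p*)·44.2441]/1.08 = 27.0840. B = V − Δ·S = 115.2801.
The time-0 hedge costs 27.0840, which is the no-arbitrage price.

(0,0): Delta=-0.4500 Bond=115.2801
(1,0): Delta=-0.7156 Bond=171.8847
(1,1): Delta=-0.2278 Bond=68.7587
(2,0): Delta=-1.0000 Bond=231.7901
(2,1): Delta=-0.4778 Bond=131.3360
(2,2): Delta=-0.0187 Bond=7.1106
(3,0): Delta=-1.0000 Bond=250.3333
(3,1): Delta=-1.0000 Bond=250.3333
(3,2): Delta=-0.0410 Bond=14.2069
(3,3): Delta=0.0000 Bond=0.0000
V0=27.0840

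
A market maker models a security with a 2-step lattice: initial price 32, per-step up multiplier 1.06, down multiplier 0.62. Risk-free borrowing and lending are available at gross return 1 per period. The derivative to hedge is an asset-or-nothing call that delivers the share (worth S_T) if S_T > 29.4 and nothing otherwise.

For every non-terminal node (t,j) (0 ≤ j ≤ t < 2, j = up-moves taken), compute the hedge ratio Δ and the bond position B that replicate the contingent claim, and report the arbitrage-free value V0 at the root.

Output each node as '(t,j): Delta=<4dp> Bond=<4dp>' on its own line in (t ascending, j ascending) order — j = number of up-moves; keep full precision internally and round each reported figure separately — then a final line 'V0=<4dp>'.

Since d<R<u, set p* = (R−d)/(u−d) = 0.8636; price each node as the discounted p*-expectation of its children.
Terminal payoffs: V(2,0)=0.0000, V(2,1)=0.0000, V(2,2)=35.9552
Node (1,0) S=19.8400: V=(p*·0.0000+(1−p*)·0.0000)/1=0.0000; Δ=(0.0000−0.0000)/(21.0304−12.3008)=0.0000; B=V−Δ·S=0.0000
Node (1,1) S=33.9200: V=(p*·35.9552+(1−p*)·0.0000)/1=31.0522; Δ=(35.9552−0.0000)/(35.9552−21.0304)=2.4091; B=V−Δ·S=-50.6641
Node (0,0) S=32.0000: V=(p*·31.0522+(1−p*)·0.0000)/1=26.8178; Δ=(31.0522−0.0000)/(33.9200−19.8400)=2.2054; B=V−Δ·S=-43.7554
Self-financing check: at every node Δ·S+B equals the discounted successor values.

(0,0): Delta=2.2054 Bond=-43.7554
(1,0): Delta=0.0000 Bond=0.0000
(1,1): Delta=2.4091 Bond=-50.6641
V0=26.8178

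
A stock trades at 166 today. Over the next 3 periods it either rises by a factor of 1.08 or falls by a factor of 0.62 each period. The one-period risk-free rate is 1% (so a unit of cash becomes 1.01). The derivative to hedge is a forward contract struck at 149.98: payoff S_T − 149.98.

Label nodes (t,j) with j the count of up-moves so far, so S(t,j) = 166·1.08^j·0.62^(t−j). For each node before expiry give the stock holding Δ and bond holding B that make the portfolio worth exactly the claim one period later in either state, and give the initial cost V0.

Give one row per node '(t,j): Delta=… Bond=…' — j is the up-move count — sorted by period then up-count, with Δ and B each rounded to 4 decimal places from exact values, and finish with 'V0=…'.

The replicating-portfolio and risk-neutral prices coincide; use p* = (1.01−0.62)/(1.08−0.62) = 0.8478 for the latter.
Terminal payoffs: V(3,0)=-110.4176, V(3,1)=-81.0648, V(3,2)=-29.9341, V(3,3)=59.1322
(2,0): S=63.8104. Δ = (V_up−V_dn)/(S_up−S_dn) = (-81.0648−-110.4176)/(68.9152−39.5624) = 1.0000. V = [p*·-81.0648 + (1−p*)·-110.4176]/1.01 = -84.6846. B = V − Δ·S = -148.4950.
(2,1): S=111.1536. Δ = (V_up−V_dn)/(S_up−S_dn) = (-29.9341−-81.0648)/(120.0459−68.9152) = 1.0000. V = [p*·-29.9341 + (1−p*)·-81.0648]/1.01 = -37.3414. B = V − Δ·S = -148.4950.
(2,2): S=193.6224. Δ = (V_up−V_dn)/(S_up−S_dn) = (59.1322−-29.9341)/(209.1122−120.0459) = 1.0000. V = [p*·59.1322 + (1−p*)·-29.9341]/1.01 = 45.1274. B = V − Δ·S = -148.4950.
(1,0): S=102.9200. Δ = (V_up−V_dn)/(S_up−S_dn) = (-37.3414−-84.6846)/(111.1536−63.8104) = 1.0000. V = [p*·-37.3414 + (1−p*)·-84.6846]/1.01 = -44.1048. B = V − Δ·S = -147.0248.
(1,1): S=179.2800. Δ = (V_up−V_dn)/(S_up−S_dn) = (45.1274−-37.3414)/(193.6224−111.1536) = 1.0000. V = [p*·45.1274 + (1−p*)·-37.3414]/1.01 = 32.2552. B = V − Δ·S = -147.0248.
(0,0): S=166.0000. Δ = (V_up−V_dn)/(S_up−S_dn) = (32.2552−-44.1048)/(179.2800−102.9200) = 1.0000. V = [p*·32.2552 + (1−p*)·-44.1048]/1.01 = 20.4309. B = V − Δ·S = -145.5691.
Check: Δ(0,0)·S0 + B(0,0) = 20.4309 = V0.

(0,0): Delta=1.0000 Bond=-145.5691
(1,0): Delta=1.0000 Bond=-147.0248
(1,1): Delta=1.0000 Bond=-147.0248
(2,0): Delta=1.0000 Bond=-148.4950
(2,1): Delta=1.0000 Bond=-148.4950
(2,2): Delta=1.0000 Bond=-148.4950
V0=20.4309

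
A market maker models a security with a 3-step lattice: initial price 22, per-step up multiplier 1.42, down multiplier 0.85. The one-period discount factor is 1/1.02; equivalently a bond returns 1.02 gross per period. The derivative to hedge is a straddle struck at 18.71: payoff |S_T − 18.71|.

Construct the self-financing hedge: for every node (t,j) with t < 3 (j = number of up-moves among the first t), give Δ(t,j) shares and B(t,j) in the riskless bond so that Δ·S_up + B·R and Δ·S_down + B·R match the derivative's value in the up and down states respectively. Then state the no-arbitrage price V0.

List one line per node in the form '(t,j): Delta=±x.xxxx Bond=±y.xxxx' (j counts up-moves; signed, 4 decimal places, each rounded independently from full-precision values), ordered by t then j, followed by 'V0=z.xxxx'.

(0,0): Delta=0.6075 Bond=-5.6095
(1,0): Delta=0.3288 Bond=-0.5104
(1,1): Delta=1.0000 Bond=-17.9835
(2,0): Delta=-0.1477 Bond=7.0540
(2,1): Delta=1.0000 Bond=-18.3431
(2,2): Delta=1.0000 Bond=-18.3431
V0=7.7555

No-arbitrage ⇒ martingale measure with p* = (R−d)/(u−d) = 0.2982.
At expiry t=3: V(3,0)=5.1993, V(3,1)=3.8609, V(3,2)=18.9967, V(3,3)=44.2823
Node (2,0) S=15.8950: V=(p*·3.8609+(1−p*)·5.1993)/1.02=4.7060; Δ=(3.8609−5.1993)/(22.5709−13.5107)=-0.1477; B=V−Δ·S=7.0540
Node (2,1) S=26.5540: V=(p*·18.9967+(1−p*)·3.8609)/1.02=8.2109; Δ=(18.9967−3.8609)/(37.7067−22.5709)=1.0000; B=V−Δ·S=-18.3431
Node (2,2) S=44.3608: V=(p*·44.2823+(1−p*)·18.9967)/1.02=26.0177; Δ=(44.2823−18.9967)/(62.9923−37.7067)=1.0000; B=V−Δ·S=-18.3431
Node (1,0) S=18.7000: V=(p*·8.2109+(1−p*)·4.7060)/1.02=5.6385; Δ=(8.2109−4.7060)/(26.5540−15.8950)=0.3288; B=V−Δ·S=-0.5104
Node (1,1) S=31.2400: V=(p*·26.0177+(1−p*)·8.2109)/1.02=13.2565; Δ=(26.0177−8.2109)/(44.3608−26.5540)=1.0000; B=V−Δ·S=-17.9835
Node (0,0) S=22.0000: V=(p*·13.2565+(1−p*)·5.6385)/1.02=7.7555; Δ=(13.2565−5.6385)/(31.2400−18.7000)=0.6075; B=V−Δ·S=-5.6095
Self-financing check: at every node Δ·S+B equals the discounted successor values.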